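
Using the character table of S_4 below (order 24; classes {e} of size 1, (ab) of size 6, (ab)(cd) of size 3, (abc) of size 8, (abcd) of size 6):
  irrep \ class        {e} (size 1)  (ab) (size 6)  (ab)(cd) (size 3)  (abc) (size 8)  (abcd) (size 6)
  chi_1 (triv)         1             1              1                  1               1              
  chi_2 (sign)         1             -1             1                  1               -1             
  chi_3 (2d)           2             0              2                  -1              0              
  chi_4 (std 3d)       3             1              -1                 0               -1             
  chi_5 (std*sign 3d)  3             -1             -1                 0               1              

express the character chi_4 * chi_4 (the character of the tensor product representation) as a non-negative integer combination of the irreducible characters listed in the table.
chi_4 tensor chi_4 = chi_1 + chi_3 + chi_4 + chi_5 (all other irreducibles have multiplicity 0).

Why: The character of a tensor product is the pointwise product (chi_4 * chi_4)(C) = chi_4(C) * chi_4(C):
  {e}: (3)*(3), (ab): (1)*(1), (ab)(cd): (-1)*(-1), (abc): (0)*(0), (abcd): (-1)*(-1)
so (chi_4 * chi_4) takes values
  {e} -> 9, (ab) -> 1, (ab)(cd) -> 1, (abc) -> 0, (abcd) -> 1.
Now take the inner product of this character with each irreducible chi from the table, <chi_4*chi_4, chi> = (1/24) sum_C |C| (chi_4*chi_4)(C) conj(chi(C)):
  <chi_4*chi_4, chi_1> = (1/24)[1*(9)*conj(1) + 6*(1)*conj(1) + 3*(1)*conj(1) + 8*(0)*conj(1) + 6*(1)*conj(1)]
      = (1/24)[(9) + (6) + (3) + (0) + (6)] = 24/24 = 1
  <chi_4*chi_4, chi_2> = (1/24)[1*(9)*conj(1) + 6*(1)*conj(-1) + 3*(1)*conj(1) + 8*(0)*conj(1) + 6*(1)*conj(-1)]
      = (1/24)[(9) + (-6) + (3) + (0) + (-6)] = 0/24 = 0
  <chi_4*chi_4, chi_3> = (1/24)[1*(9)*conj(2) + 6*(1)*conj(0) + 3*(1)*conj(2) + 8*(0)*conj(-1) + 6*(1)*conj(0)]
      = (1/24)[(18) + (0) + (6) + (0) + (0)] = 24/24 = 1
  <chi_4*chi_4, chi_4> = (1/24)[1*(9)*conj(3) + 6*(1)*conj(1) + 3*(1)*conj(-1) + 8*(0)*conj(0) + 6*(1)*conj(-1)]
      = (1/24)[(27) + (6) + (-3) + (0) + (-6)] = 24/24 = 1
  <chi_4*chi_4, chi_5> = (1/24)[1*(9)*conj(3) + 6*(1)*conj(-1) + 3*(1)*conj(-1) + 8*(0)*conj(0) + 6*(1)*conj(1)]
      = (1/24)[(27) + (-6) + (-3) + (0) + (6)] = 24/24 = 1
Hence the multiplicities are chi_1: 1, chi_3: 1, chi_4: 1, chi_5: 1. Dimension check: dim(chi_4)*dim(chi_4) = 3*3 = 9 and sum (mult * dim) = 1*1 + 1*2 + 1*3 + 1*3 = 9.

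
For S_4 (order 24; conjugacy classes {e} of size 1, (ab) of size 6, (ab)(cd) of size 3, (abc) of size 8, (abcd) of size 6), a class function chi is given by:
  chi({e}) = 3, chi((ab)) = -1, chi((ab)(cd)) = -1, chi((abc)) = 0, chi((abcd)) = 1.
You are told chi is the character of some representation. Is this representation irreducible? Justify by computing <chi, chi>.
Irreducible: <chi, chi> = 1.

Solution. <chi, chi> = (1/|G|) sum_C |C| * |chi(C)|^2 = (1/24)[1*|3|^2 + 6*|-1|^2 + 3*|-1|^2 + 8*|0|^2 + 6*|1|^2]
  = (1/24)[(9) + (6) + (3) + (0) + (6)] = 24/24 = 1.
A character is irreducible iff <chi, chi> = 1, so this representation is irreducible.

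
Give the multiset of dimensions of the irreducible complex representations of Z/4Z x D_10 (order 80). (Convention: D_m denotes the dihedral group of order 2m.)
Dimensions: 1, 1, 1, 1, 1, 1, 1, 1, 1, 1, 1, 1, 1, 1, 1, 1, 2, 2, 2, 2, 2, 2, 2, 2, 2, 2, 2, 2, 2, 2, 2, 2

Working: There are 32 irreducibles (= number of conjugacy classes). Their dimensions d_i satisfy sum d_i^2 = |G| = 80: 1 + 1 + 1 + 1 + 1 + 1 + 1 + 1 + 1 + 1 + 1 + 1 + 1 + 1 + 1 + 1 + 4 + 4 + 4 + 4 + 4 + 4 + 4 + 4 + 4 + 4 + 4 + 4 + 4 + 4 + 4 + 4 = 80. (For the product with Z/4Z: each of the 4 1-dim characters of Z/4Z tensors with each irrep of D_10, giving 4 copies of each D_10-dimension.)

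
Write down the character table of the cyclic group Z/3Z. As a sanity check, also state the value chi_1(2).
Character table of Z/3Z (irreps indexed chi_0,...,chi_2 with chi_k(m) = zeta_3^(k*m), zeta_3 = exp(2*pi*i/3)):
  irrep \ class  {0} (size 1)  {1} (size 1)    {2} (size 1)  
  chi_0          1             1               1             
  chi_1          1             exp(2*I*pi/3)   exp(-2*I*pi/3)
  chi_2          1             exp(-2*I*pi/3)  exp(2*I*pi/3) 

Spot check: chi_1(2) = zeta_3^(1*2) = zeta_3^2 = exp(-2*I*pi/3).

Solution. Z/3Z is abelian, so all 3 irreducible complex representations are 1-dimensional. They are given by chi_k(m) = zeta_3^(k*m) for k = 0,...,2. Row orthogonality: sum_m chi_k(m) conj(chi_l(m)) = 3 * [k = l].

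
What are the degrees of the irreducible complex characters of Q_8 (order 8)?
Dimensions: 1, 1, 1, 1, 2

Explanation: There are 5 irreducibles (= number of conjugacy classes). Their dimensions d_i satisfy sum d_i^2 = |G| = 8: 1 + 1 + 1 + 1 + 4 = 8.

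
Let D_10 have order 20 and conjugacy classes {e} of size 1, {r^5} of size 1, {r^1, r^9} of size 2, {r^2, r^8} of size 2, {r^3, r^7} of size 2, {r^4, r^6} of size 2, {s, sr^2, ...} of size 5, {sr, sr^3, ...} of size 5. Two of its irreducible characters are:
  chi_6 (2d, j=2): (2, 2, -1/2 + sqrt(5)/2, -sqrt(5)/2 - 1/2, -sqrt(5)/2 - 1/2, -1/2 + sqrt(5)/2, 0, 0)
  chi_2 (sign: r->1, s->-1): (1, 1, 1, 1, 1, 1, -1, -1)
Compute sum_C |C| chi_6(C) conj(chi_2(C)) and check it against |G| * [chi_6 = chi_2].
Sum = 0; so <chi_6, chi_2> = 0 (distinct irreducibles are orthogonal).

Reasoning: Compute term by term over conjugacy classes (|C| * chi_6(C) * conj(chi_2(C))):
  1*(2)*conj(1) + 1*(2)*conj(1) + 2*(-1/2 + sqrt(5)/2)*conj(1) + 2*(-sqrt(5)/2 - 1/2)*conj(1) + 2*(-sqrt(5)/2 - 1/2)*conj(1) + 2*(-1/2 + sqrt(5)/2)*conj(1) + 5*(0)*conj(-1) + 5*(0)*conj(-1)
  = (2) + (2) + (-1 + sqrt(5)) + (-sqrt(5) - 1) + (-sqrt(5) - 1) + (-1 + sqrt(5)) + (0) + (0)
  = 0.
Dividing by |G| = 20 gives 0/20 = 0, matching the row-orthogonality relation <chi_6, chi_2> = [chi_6 = chi_2].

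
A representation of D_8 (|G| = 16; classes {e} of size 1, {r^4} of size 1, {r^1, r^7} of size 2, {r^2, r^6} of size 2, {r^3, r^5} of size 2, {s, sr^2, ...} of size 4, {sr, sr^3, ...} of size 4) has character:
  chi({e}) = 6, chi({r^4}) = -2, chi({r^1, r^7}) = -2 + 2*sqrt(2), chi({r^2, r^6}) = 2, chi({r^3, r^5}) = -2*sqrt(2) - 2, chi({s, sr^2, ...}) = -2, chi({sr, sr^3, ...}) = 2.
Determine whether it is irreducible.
Not irreducible (reducible): <chi, chi> = 8 > 1.

Explanation: <chi, chi> = (1/|G|) sum_C |C| * |chi(C)|^2 = (1/16)[1*|6|^2 + 1*|-2|^2 + 2*|-2 + 2*sqrt(2)|^2 + 2*|2|^2 + 2*|-2*sqrt(2) - 2|^2 + 4*|-2|^2 + 4*|2|^2]
  = (1/16)[(36) + (4) + (24 - 16*sqrt(2)) + (8) + (16*sqrt(2) + 24) + (16) + (16)] = 128/16 = 8.
A character is irreducible iff <chi, chi> = 1, so this representation is reducible.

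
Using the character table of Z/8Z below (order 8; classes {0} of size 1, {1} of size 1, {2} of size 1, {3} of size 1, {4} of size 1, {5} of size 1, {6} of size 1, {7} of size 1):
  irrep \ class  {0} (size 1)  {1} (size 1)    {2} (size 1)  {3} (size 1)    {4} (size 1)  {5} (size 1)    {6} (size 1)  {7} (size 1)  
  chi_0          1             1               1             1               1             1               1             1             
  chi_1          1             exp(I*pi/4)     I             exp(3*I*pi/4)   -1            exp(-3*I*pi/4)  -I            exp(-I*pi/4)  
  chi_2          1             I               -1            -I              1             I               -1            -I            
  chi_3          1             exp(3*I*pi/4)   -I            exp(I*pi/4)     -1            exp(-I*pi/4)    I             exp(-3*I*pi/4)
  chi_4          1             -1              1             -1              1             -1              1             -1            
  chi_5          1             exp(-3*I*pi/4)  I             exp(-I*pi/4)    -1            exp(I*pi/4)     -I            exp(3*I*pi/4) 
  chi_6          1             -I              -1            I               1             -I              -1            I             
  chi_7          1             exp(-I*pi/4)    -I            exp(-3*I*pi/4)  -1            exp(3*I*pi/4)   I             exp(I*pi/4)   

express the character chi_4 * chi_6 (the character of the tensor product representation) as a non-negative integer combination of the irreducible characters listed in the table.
chi_4 tensor chi_6 = chi_2 (all other irreducibles have multiplicity 0).

Explanation: The character of a tensor product is the pointwise product (chi_4 * chi_6)(C) = chi_4(C) * chi_6(C):
  {0}: (1)*(1), {1}: (-1)*(-I), {2}: (1)*(-1), {3}: (-1)*(I), {4}: (1)*(1), {5}: (-1)*(-I), {6}: (1)*(-1), {7}: (-1)*(I)
so (chi_4 * chi_6) takes values
  {0} -> 1, {1} -> I, {2} -> -1, {3} -> -I, {4} -> 1, {5} -> I, {6} -> -1, {7} -> -I.
Now take the inner product of this character with each irreducible chi from the table, <chi_4*chi_6, chi> = (1/8) sum_C |C| (chi_4*chi_6)(C) conj(chi(C)):
  <chi_4*chi_6, chi_0> = (1/8)[1*(1)*conj(1) + 1*(I)*conj(1) + 1*(-1)*conj(1) + 1*(-I)*conj(1) + 1*(1)*conj(1) + 1*(I)*conj(1) + 1*(-1)*conj(1) + 1*(-I)*conj(1)]
      = (1/8)[(1) + (I) + (-1) + (-I) + (1) + (I) + (-1) + (-I)] = 0/8 = 0
  <chi_4*chi_6, chi_1> = (1/8)[1*(1)*conj(1) + 1*(I)*conj(exp(I*pi/4)) + 1*(-1)*conj(I) + 1*(-I)*conj(exp(3*I*pi/4)) + 1*(1)*conj(-1) + 1*(I)*conj(exp(-3*I*pi/4)) + 1*(-1)*conj(-I) + 1*(-I)*conj(exp(-I*pi/4))]
      = (1/8)[(1) + (exp(I*pi/4)) + (I) + (-exp(-I*pi/4)) + (-1) + (exp(-3*I*pi/4)) + (-I) + (-exp(3*I*pi/4))] = 0/8 = 0
  <chi_4*chi_6, chi_2> = (1/8)[1*(1)*conj(1) + 1*(I)*conj(I) + 1*(-1)*conj(-1) + 1*(-I)*conj(-I) + 1*(1)*conj(1) + 1*(I)*conj(I) + 1*(-1)*conj(-1) + 1*(-I)*conj(-I)]
      = (1/8)[(1) + (1) + (1) + (1) + (1) + (1) + (1) + (1)] = 8/8 = 1
  <chi_4*chi_6, chi_3> = (1/8)[1*(1)*conj(1) + 1*(I)*conj(exp(3*I*pi/4)) + 1*(-1)*conj(-I) + 1*(-I)*conj(exp(I*pi/4)) + 1*(1)*conj(-1) + 1*(I)*conj(exp(-I*pi/4)) + 1*(-1)*conj(I) + 1*(-I)*conj(exp(-3*I*pi/4))]
      = (1/8)[(1) + (exp(-I*pi/4)) + (-I) + (-exp(I*pi/4)) + (-1) + (exp(3*I*pi/4)) + (I) + (-exp(-3*I*pi/4))] = 0/8 = 0
  <chi_4*chi_6, chi_4> = (1/8)[1*(1)*conj(1) + 1*(I)*conj(-1) + 1*(-1)*conj(1) + 1*(-I)*conj(-1) + 1*(1)*conj(1) + 1*(I)*conj(-1) + 1*(-1)*conj(1) + 1*(-I)*conj(-1)]
      = (1/8)[(1) + (-I) + (-1) + (I) + (1) + (-I) + (-1) + (I)] = 0/8 = 0
  <chi_4*chi_6, chi_5> = (1/8)[1*(1)*conj(1) + 1*(I)*conj(exp(-3*I*pi/4)) + 1*(-1)*conj(I) + 1*(-I)*conj(exp(-I*pi/4)) + 1*(1)*conj(-1) + 1*(I)*conj(exp(I*pi/4)) + 1*(-1)*conj(-I) + 1*(-I)*conj(exp(3*I*pi/4))]
      = (1/8)[(1) + (exp(-3*I*pi/4)) + (I) + (-exp(3*I*pi/4)) + (-1) + (exp(I*pi/4)) + (-I) + (-exp(-I*pi/4))] = 0/8 = 0
  <chi_4*chi_6, chi_6> = (1/8)[1*(1)*conj(1) + 1*(I)*conj(-I) + 1*(-1)*conj(-1) + 1*(-I)*conj(I) + 1*(1)*conj(1) + 1*(I)*conj(-I) + 1*(-1)*conj(-1) + 1*(-I)*conj(I)]
      = (1/8)[(1) + (-1) + (1) + (-1) + (1) + (-1) + (1) + (-1)] = 0/8 = 0
  <chi_4*chi_6, chi_7> = (1/8)[1*(1)*conj(1) + 1*(I)*conj(exp(-I*pi/4)) + 1*(-1)*conj(-I) + 1*(-I)*conj(exp(-3*I*pi/4)) + 1*(1)*conj(-1) + 1*(I)*conj(exp(3*I*pi/4)) + 1*(-1)*conj(I) + 1*(-I)*conj(exp(I*pi/4))]
      = (1/8)[(1) + (exp(3*I*pi/4)) + (-I) + (-exp(-3*I*pi/4)) + (-1) + (exp(-I*pi/4)) + (I) + (-exp(I*pi/4))] = 0/8 = 0
(Exp terms are combined using exp(i*s)*conj(exp(i*t)) = exp(i*(s-t)), and sums of them are collapsed using the identity that for every m > 1 the m distinct m-th roots of unity sum to 0, e.g. 1 + exp(2*I*pi/3) + exp(-2*I*pi/3) = 0.)
Hence the multiplicities are chi_2: 1. Dimension check: dim(chi_4)*dim(chi_6) = 1*1 = 1 and sum (mult * dim) = 1*1 = 1.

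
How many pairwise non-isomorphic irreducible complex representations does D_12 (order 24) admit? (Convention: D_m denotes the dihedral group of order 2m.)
9

Proof sketch: The number of irreducible complex representations of a finite group equals its number of conjugacy classes. D_12 has 9 conjugacy classes (n/2 + 3 for n even), so D_12 (order 24) has exactly 9 irreducible complex representations.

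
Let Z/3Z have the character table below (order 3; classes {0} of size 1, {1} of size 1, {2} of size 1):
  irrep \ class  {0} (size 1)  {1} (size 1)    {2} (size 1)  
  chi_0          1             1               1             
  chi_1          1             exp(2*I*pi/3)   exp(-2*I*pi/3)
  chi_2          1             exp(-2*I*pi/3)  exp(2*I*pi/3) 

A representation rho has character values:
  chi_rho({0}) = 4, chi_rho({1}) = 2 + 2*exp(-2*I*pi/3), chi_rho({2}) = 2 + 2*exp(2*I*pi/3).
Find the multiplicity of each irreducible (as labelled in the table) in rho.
Multiplicities: chi_0: 2, chi_1: 0, chi_2: 2.

Argument: Use <chi_rho, chi> = (1/|G|) sum_C |C| * chi_rho(C) * conj(chi(C)) with |G| = 3 for each irreducible chi in the table:
  <chi_rho, chi_0> = (1/3)[1*(4)*conj(1) + 1*(2 + 2*exp(-2*I*pi/3))*conj(1) + 1*(2 + 2*exp(2*I*pi/3))*conj(1)]
      = (1/3)[(4) + (2 + 2*exp(-2*I*pi/3)) + (2 + 2*exp(2*I*pi/3))] = 6/3 = 2
  <chi_rho, chi_1> = (1/3)[1*(4)*conj(1) + 1*(2 + 2*exp(-2*I*pi/3))*conj(exp(2*I*pi/3)) + 1*(2 + 2*exp(2*I*pi/3))*conj(exp(-2*I*pi/3))]
      = (1/3)[(4) + (-2) + (-2)] = 0/3 = 0
  <chi_rho, chi_2> = (1/3)[1*(4)*conj(1) + 1*(2 + 2*exp(-2*I*pi/3))*conj(exp(-2*I*pi/3)) + 1*(2 + 2*exp(2*I*pi/3))*conj(exp(2*I*pi/3))]
      = (1/3)[(4) + (2 + 2*exp(2*I*pi/3)) + (2 + 2*exp(-2*I*pi/3))] = 6/3 = 2
(Exp terms are combined using exp(i*s)*conj(exp(i*t)) = exp(i*(s-t)), and sums of them are collapsed using the identity that for every m > 1 the m distinct m-th roots of unity sum to 0, e.g. 1 + exp(2*I*pi/3) + exp(-2*I*pi/3) = 0.)
Dimension check: dim(rho) = sum (mult * dim) = 2*1 + 0*1 + 2*1 = 4 = chi_rho(e) = 4.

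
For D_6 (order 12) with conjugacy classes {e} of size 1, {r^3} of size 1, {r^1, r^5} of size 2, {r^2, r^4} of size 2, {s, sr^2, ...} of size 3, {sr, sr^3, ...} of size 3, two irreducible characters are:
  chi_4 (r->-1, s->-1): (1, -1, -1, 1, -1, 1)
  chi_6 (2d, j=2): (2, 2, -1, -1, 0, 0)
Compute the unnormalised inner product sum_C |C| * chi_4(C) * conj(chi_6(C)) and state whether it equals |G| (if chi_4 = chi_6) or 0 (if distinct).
Sum = 0; so <chi_4, chi_6> = 0 (distinct irreducibles are orthogonal).

Proof sketch: Compute term by term over conjugacy classes (|C| * chi_4(C) * conj(chi_6(C))):
  1*(1)*conj(2) + 1*(-1)*conj(2) + 2*(-1)*conj(-1) + 2*(1)*conj(-1) + 3*(-1)*conj(0) + 3*(1)*conj(0)
  = (2) + (-2) + (2) + (-2) + (0) + (0)
  = 0.
Dividing by |G| = 12 gives 0/12 = 0, matching the row-orthogonality relation <chi_4, chi_6> = [chi_4 = chi_6].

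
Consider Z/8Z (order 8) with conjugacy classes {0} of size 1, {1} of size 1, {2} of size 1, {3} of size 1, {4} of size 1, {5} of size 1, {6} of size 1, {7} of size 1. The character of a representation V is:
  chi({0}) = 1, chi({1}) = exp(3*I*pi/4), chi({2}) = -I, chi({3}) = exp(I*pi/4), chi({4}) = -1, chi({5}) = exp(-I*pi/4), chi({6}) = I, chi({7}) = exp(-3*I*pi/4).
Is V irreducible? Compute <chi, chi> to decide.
Irreducible: <chi, chi> = 1.

Working: <chi, chi> = (1/|G|) sum_C |C| * |chi(C)|^2 = (1/8)[1*|1|^2 + 1*|exp(3*I*pi/4)|^2 + 1*|-I|^2 + 1*|exp(I*pi/4)|^2 + 1*|-1|^2 + 1*|exp(-I*pi/4)|^2 + 1*|I|^2 + 1*|exp(-3*I*pi/4)|^2]
  = (1/8)[(1) + (1) + (1) + (1) + (1) + (1) + (1) + (1)] = 8/8 = 1.
(Exp terms are combined using exp(i*s)*conj(exp(i*t)) = exp(i*(s-t)), and sums of them are collapsed using the identity that for every m > 1 the m distinct m-th roots of unity sum to 0, e.g. 1 + exp(2*I*pi/3) + exp(-2*I*pi/3) = 0.)
A character is irreducible iff <chi, chi> = 1, so this representation is irreducible.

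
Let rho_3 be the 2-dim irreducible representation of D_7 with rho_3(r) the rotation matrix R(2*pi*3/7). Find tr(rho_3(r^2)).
chi_{rho_3}(r^2) = 2*cos(2*pi*3*2/7) = 2*cos(2*pi/7)

Derivation: rho_3(r^2) is rotation by angle 2*pi*3*2/7, whose trace is 2*cos(2*pi*3*2/7) = 2*cos(2*pi/7).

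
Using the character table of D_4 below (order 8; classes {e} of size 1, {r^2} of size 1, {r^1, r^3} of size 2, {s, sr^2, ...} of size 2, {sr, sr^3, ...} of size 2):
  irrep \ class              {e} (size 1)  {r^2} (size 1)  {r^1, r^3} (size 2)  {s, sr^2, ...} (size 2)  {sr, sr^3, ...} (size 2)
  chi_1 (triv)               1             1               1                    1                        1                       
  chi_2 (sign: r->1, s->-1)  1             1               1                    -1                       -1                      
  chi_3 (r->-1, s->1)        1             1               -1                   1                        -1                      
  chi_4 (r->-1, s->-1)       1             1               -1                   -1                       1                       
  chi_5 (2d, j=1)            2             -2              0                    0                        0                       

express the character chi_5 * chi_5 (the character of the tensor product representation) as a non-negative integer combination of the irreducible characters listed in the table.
chi_5 tensor chi_5 = chi_1 + chi_2 + chi_3 + chi_4 (all other irreducibles have multiplicity 0).

Derivation: The character of a tensor product is the pointwise product (chi_5 * chi_5)(C) = chi_5(C) * chi_5(C):
  {e}: (2)*(2), {r^2}: (-2)*(-2), {r^1, r^3}: (0)*(0), {s, sr^2, ...}: (0)*(0), {sr, sr^3, ...}: (0)*(0)
so (chi_5 * chi_5) takes values
  {e} -> 4, {r^2} -> 4, {r^1, r^3} -> 0, {s, sr^2, ...} -> 0, {sr, sr^3, ...} -> 0.
Now take the inner product of this character with each irreducible chi from the table, <chi_5*chi_5, chi> = (1/8) sum_C |C| (chi_5*chi_5)(C) conj(chi(C)):
  <chi_5*chi_5, chi_1> = (1/8)[1*(4)*conj(1) + 1*(4)*conj(1) + 2*(0)*conj(1) + 2*(0)*conj(1) + 2*(0)*conj(1)]
      = (1/8)[(4) + (4) + (0) + (0) + (0)] = 8/8 = 1
  <chi_5*chi_5, chi_2> = (1/8)[1*(4)*conj(1) + 1*(4)*conj(1) + 2*(0)*conj(1) + 2*(0)*conj(-1) + 2*(0)*conj(-1)]
      = (1/8)[(4) + (4) + (0) + (0) + (0)] = 8/8 = 1
  <chi_5*chi_5, chi_3> = (1/8)[1*(4)*conj(1) + 1*(4)*conj(1) + 2*(0)*conj(-1) + 2*(0)*conj(1) + 2*(0)*conj(-1)]
      = (1/8)[(4) + (4) + (0) + (0) + (0)] = 8/8 = 1
  <chi_5*chi_5, chi_4> = (1/8)[1*(4)*conj(1) + 1*(4)*conj(1) + 2*(0)*conj(-1) + 2*(0)*conj(-1) + 2*(0)*conj(1)]
      = (1/8)[(4) + (4) + (0) + (0) + (0)] = 8/8 = 1
  <chi_5*chi_5, chi_5> = (1/8)[1*(4)*conj(2) + 1*(4)*conj(-2) + 2*(0)*conj(0) + 2*(0)*conj(0) + 2*(0)*conj(0)]
      = (1/8)[(8) + (-8) + (0) + (0) + (0)] = 0/8 = 0
Hence the multiplicities are chi_1: 1, chi_2: 1, chi_3: 1, chi_4: 1. Dimension check: dim(chi_5)*dim(chi_5) = 2*2 = 4 and sum (mult * dim) = 1*1 + 1*1 + 1*1 + 1*1 = 4.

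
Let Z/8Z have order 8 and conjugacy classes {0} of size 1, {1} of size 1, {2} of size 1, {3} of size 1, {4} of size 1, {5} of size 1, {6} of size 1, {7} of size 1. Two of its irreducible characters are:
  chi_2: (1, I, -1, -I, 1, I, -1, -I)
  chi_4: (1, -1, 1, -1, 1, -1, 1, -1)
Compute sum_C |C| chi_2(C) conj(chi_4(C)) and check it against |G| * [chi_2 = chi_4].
Sum = 0; so <chi_2, chi_4> = 0 (distinct irreducibles are orthogonal).

Solution. Compute term by term over conjugacy classes (|C| * chi_2(C) * conj(chi_4(C))):
  1*(1)*conj(1) + 1*(I)*conj(-1) + 1*(-1)*conj(1) + 1*(-I)*conj(-1) + 1*(1)*conj(1) + 1*(I)*conj(-1) + 1*(-1)*conj(1) + 1*(-I)*conj(-1)
  = (1) + (-I) + (-1) + (I) + (1) + (-I) + (-1) + (I)
  = 0.
(Exp terms are combined using exp(i*s)*conj(exp(i*t)) = exp(i*(s-t)), and sums of them are collapsed using the identity that for every m > 1 the m distinct m-th roots of unity sum to 0, e.g. 1 + exp(2*I*pi/3) + exp(-2*I*pi/3) = 0.)
Dividing by |G| = 8 gives 0/8 = 0, matching the row-orthogonality relation <chi_2, chi_4> = [chi_2 = chi_4].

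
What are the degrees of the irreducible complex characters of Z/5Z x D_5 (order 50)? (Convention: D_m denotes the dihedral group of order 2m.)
Dimensions: 1, 1, 1, 1, 1, 1, 1, 1, 1, 1, 2, 2, 2, 2, 2, 2, 2, 2, 2, 2

Working: There are 20 irreducibles (= number of conjugacy classes). Their dimensions d_i satisfy sum d_i^2 = |G| = 50: 1 + 1 + 1 + 1 + 1 + 1 + 1 + 1 + 1 + 1 + 4 + 4 + 4 + 4 + 4 + 4 + 4 + 4 + 4 + 4 = 50. (For the product with Z/5Z: each of the 5 1-dim characters of Z/5Z tensors with each irrep of D_5, giving 5 copies of each D_5-dimension.)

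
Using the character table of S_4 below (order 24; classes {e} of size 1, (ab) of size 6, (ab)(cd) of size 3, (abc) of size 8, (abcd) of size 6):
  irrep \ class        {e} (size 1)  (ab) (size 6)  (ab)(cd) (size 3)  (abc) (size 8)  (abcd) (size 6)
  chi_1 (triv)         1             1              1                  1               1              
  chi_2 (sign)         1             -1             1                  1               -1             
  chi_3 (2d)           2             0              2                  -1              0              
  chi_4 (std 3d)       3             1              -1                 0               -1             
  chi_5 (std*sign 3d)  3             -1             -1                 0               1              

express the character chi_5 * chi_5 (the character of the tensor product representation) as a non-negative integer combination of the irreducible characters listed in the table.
chi_5 tensor chi_5 = chi_1 + chi_3 + chi_4 + chi_5 (all other irreducibles have multiplicity 0).

Working: The character of a tensor product is the pointwise product (chi_5 * chi_5)(C) = chi_5(C) * chi_5(C):
  {e}: (3)*(3), (ab): (-1)*(-1), (ab)(cd): (-1)*(-1), (abc): (0)*(0), (abcd): (1)*(1)
so (chi_5 * chi_5) takes values
  {e} -> 9, (ab) -> 1, (ab)(cd) -> 1, (abc) -> 0, (abcd) -> 1.
Now take the inner product of this character with each irreducible chi from the table, <chi_5*chi_5, chi> = (1/24) sum_C |C| (chi_5*chi_5)(C) conj(chi(C)):
  <chi_5*chi_5, chi_1> = (1/24)[1*(9)*conj(1) + 6*(1)*conj(1) + 3*(1)*conj(1) + 8*(0)*conj(1) + 6*(1)*conj(1)]
      = (1/24)[(9) + (6) + (3) + (0) + (6)] = 24/24 = 1
  <chi_5*chi_5, chi_2> = (1/24)[1*(9)*conj(1) + 6*(1)*conj(-1) + 3*(1)*conj(1) + 8*(0)*conj(1) + 6*(1)*conj(-1)]
      = (1/24)[(9) + (-6) + (3) + (0) + (-6)] = 0/24 = 0
  <chi_5*chi_5, chi_3> = (1/24)[1*(9)*conj(2) + 6*(1)*conj(0) + 3*(1)*conj(2) + 8*(0)*conj(-1) + 6*(1)*conj(0)]
      = (1/24)[(18) + (0) + (6) + (0) + (0)] = 24/24 = 1
  <chi_5*chi_5, chi_4> = (1/24)[1*(9)*conj(3) + 6*(1)*conj(1) + 3*(1)*conj(-1) + 8*(0)*conj(0) + 6*(1)*conj(-1)]
      = (1/24)[(27) + (6) + (-3) + (0) + (-6)] = 24/24 = 1
  <chi_5*chi_5, chi_5> = (1/24)[1*(9)*conj(3) + 6*(1)*conj(-1) + 3*(1)*conj(-1) + 8*(0)*conj(0) + 6*(1)*conj(1)]
      = (1/24)[(27) + (-6) + (-3) + (0) + (6)] = 24/24 = 1
Hence the multiplicities are chi_1: 1, chi_3: 1, chi_4: 1, chi_5: 1. Dimension check: dim(chi_5)*dim(chi_5) = 3*3 = 9 and sum (mult * dim) = 1*1 + 1*2 + 1*3 + 1*3 = 9.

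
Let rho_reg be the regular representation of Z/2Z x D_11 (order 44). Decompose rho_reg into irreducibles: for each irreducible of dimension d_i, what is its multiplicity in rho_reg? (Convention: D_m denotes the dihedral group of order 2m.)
Each irreducible V_i of dimension d_i appears with multiplicity d_i, i.e. rho_reg = (direct sum over all irreducibles V_i) d_i V_i. The irreducible dimensions for Z/2Z x D_11 are 1, 1, 1, 1, 2, 2, 2, 2, 2, 2, 2, 2, 2, 2: 4 irreducibles of dimension 1, each with multiplicity 1; 10 irreducibles of dimension 2, each with multiplicity 2. Total dimension 4*1*1 + 10*2*2 = 44 = |G|.

Reasoning: General theorem: in the regular representation of a finite group G, each irreducible appears with multiplicity equal to its dimension. Check: dim(rho_reg) = sum d_i^2 = 1 + 1 + 1 + 1 + 4 + 4 + 4 + 4 + 4 + 4 + 4 + 4 + 4 + 4 = 44 = |G|.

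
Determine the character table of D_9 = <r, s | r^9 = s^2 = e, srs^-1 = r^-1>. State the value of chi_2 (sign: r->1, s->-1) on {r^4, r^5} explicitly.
Conjugacy classes: {e} of size 1, {r^1, r^8} of size 2, {r^2, r^7} of size 2, {r^3, r^6} of size 2, {r^4, r^5} of size 2, {s, sr, ..., sr^8} of size 9.
Character table:
  irrep \ class              {e} (size 1)  {r^1, r^8} (size 2)  {r^2, r^7} (size 2)  {r^3, r^6} (size 2)  {r^4, r^5} (size 2)  {s, sr, ..., sr^8} (size 9)
  chi_1 (triv)               1             1                    1                    1                    1                    1                          
  chi_2 (sign: r->1, s->-1)  1             1                    1                    1                    1                    -1                         
  chi_3 (2d, j=1)            2             2*cos(2*pi/9)        2*cos(4*pi/9)        -1                   -2*cos(pi/9)         0                          
  chi_4 (2d, j=2)            2             2*cos(4*pi/9)        -2*cos(pi/9)         -1                   2*cos(2*pi/9)        0                          
  chi_5 (2d, j=3)            2             -1                   -1                   2                    -1                   0                          
  chi_6 (2d, j=4)            2             -2*cos(pi/9)         2*cos(2*pi/9)        -1                   2*cos(4*pi/9)        0                          

Spot check: chi_2 (sign: r->1, s->-1) on {r^4, r^5} = 1.

Solution. D_9 has order 2*9 = 18 with 6 conjugacy classes, hence 6 irreducibles. Sum of squared dims 1 + 1 + 4 + 4 + 4 + 4 = 18 = |G|. Linear characters come from the abelianisation; the 2-dimensional irreps have character r^k -> 2*cos(2*pi*j*k/9), reflections -> 0.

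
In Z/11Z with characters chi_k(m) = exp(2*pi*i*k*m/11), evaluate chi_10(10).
chi_10(10) = zeta_11^100 = exp(2*I*pi/11)

Justification: chi_10(10) = zeta_11^(10*10) = zeta_11^100. Since zeta_11^11 = 1, this equals zeta_11^1 = exp(2*pi*i*1/11) = exp(2*I*pi/11).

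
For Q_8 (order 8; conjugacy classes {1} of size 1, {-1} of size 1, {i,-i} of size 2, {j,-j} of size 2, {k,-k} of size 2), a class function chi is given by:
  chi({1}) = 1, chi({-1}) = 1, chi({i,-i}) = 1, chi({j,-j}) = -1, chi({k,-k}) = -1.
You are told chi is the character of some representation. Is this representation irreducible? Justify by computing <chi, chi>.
Irreducible: <chi, chi> = 1.

Argument: <chi, chi> = (1/|G|) sum_C |C| * |chi(C)|^2 = (1/8)[1*|1|^2 + 1*|1|^2 + 2*|1|^2 + 2*|-1|^2 + 2*|-1|^2]
  = (1/8)[(1) + (1) + (2) + (2) + (2)] = 8/8 = 1.
A character is irreducible iff <chi, chi> = 1, so this representation is irreducible.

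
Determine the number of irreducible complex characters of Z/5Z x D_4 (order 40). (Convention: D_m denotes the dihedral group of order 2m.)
25

Explanation: The number of irreducible complex representations of a finite group equals its number of conjugacy classes. For a direct product, #classes(G x H) = #classes(G) * #classes(H). Z/5Z has 5 classes (abelian), D_4 has 5 classes, so 5 * 5 = 25, so Z/5Z x D_4 (order 40) has exactly 25 irreducible complex representations.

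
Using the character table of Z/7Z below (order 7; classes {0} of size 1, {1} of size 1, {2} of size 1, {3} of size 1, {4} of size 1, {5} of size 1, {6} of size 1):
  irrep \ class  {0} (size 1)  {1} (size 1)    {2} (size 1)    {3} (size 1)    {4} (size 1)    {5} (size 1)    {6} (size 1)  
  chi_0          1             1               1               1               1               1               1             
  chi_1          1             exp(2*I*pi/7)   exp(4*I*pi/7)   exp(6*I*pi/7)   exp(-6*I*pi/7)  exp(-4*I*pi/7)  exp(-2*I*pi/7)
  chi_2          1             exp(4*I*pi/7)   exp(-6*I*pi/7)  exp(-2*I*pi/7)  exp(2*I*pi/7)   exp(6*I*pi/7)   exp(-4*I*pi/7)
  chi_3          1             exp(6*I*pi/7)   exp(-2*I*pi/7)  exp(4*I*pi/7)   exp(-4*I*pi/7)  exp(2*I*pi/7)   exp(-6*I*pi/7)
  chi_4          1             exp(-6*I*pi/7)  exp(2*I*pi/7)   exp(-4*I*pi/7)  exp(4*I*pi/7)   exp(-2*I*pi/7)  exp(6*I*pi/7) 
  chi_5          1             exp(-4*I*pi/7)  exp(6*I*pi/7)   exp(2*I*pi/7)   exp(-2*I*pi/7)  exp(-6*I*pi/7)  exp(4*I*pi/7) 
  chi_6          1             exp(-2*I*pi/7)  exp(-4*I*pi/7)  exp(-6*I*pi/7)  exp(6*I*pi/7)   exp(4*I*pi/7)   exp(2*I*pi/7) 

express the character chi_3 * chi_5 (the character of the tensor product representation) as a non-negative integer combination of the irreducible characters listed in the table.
chi_3 tensor chi_5 = chi_1 (all other irreducibles have multiplicity 0).

Working: The character of a tensor product is the pointwise product (chi_3 * chi_5)(C) = chi_3(C) * chi_5(C):
  {0}: (1)*(1), {1}: (exp(6*I*pi/7))*(exp(-4*I*pi/7)), {2}: (exp(-2*I*pi/7))*(exp(6*I*pi/7)), {3}: (exp(4*I*pi/7))*(exp(2*I*pi/7)), {4}: (exp(-4*I*pi/7))*(exp(-2*I*pi/7)), {5}: (exp(2*I*pi/7))*(exp(-6*I*pi/7)), {6}: (exp(-6*I*pi/7))*(exp(4*I*pi/7))
so (chi_3 * chi_5) takes values
  {0} -> 1, {1} -> exp(2*I*pi/7), {2} -> exp(4*I*pi/7), {3} -> exp(6*I*pi/7), {4} -> exp(-6*I*pi/7), {5} -> exp(-4*I*pi/7), {6} -> exp(-2*I*pi/7).
Now take the inner product of this character with each irreducible chi from the table, <chi_3*chi_5, chi> = (1/7) sum_C |C| (chi_3*chi_5)(C) conj(chi(C)):
  <chi_3*chi_5, chi_0> = (1/7)[1*(1)*conj(1) + 1*(exp(2*I*pi/7))*conj(1) + 1*(exp(4*I*pi/7))*conj(1) + 1*(exp(6*I*pi/7))*conj(1) + 1*(exp(-6*I*pi/7))*conj(1) + 1*(exp(-4*I*pi/7))*conj(1) + 1*(exp(-2*I*pi/7))*conj(1)]
      = (1/7)[(1) + (exp(2*I*pi/7)) + (exp(4*I*pi/7)) + (exp(6*I*pi/7)) + (exp(-6*I*pi/7)) + (exp(-4*I*pi/7)) + (exp(-2*I*pi/7))] = 0/7 = 0
  <chi_3*chi_5, chi_1> = (1/7)[1*(1)*conj(1) + 1*(exp(2*I*pi/7))*conj(exp(2*I*pi/7)) + 1*(exp(4*I*pi/7))*conj(exp(4*I*pi/7)) + 1*(exp(6*I*pi/7))*conj(exp(6*I*pi/7)) + 1*(exp(-6*I*pi/7))*conj(exp(-6*I*pi/7)) + 1*(exp(-4*I*pi/7))*conj(exp(-4*I*pi/7)) + 1*(exp(-2*I*pi/7))*conj(exp(-2*I*pi/7))]
      = (1/7)[(1) + (1) + (1) + (1) + (1) + (1) + (1)] = 7/7 = 1
  <chi_3*chi_5, chi_2> = (1/7)[1*(1)*conj(1) + 1*(exp(2*I*pi/7))*conj(exp(4*I*pi/7)) + 1*(exp(4*I*pi/7))*conj(exp(-6*I*pi/7)) + 1*(exp(6*I*pi/7))*conj(exp(-2*I*pi/7)) + 1*(exp(-6*I*pi/7))*conj(exp(2*I*pi/7)) + 1*(exp(-4*I*pi/7))*conj(exp(6*I*pi/7)) + 1*(exp(-2*I*pi/7))*conj(exp(-4*I*pi/7))]
      = (1/7)[(1) + (exp(-2*I*pi/7)) + (exp(-4*I*pi/7)) + (exp(-6*I*pi/7)) + (exp(6*I*pi/7)) + (exp(4*I*pi/7)) + (exp(2*I*pi/7))] = 0/7 = 0
  <chi_3*chi_5, chi_3> = (1/7)[1*(1)*conj(1) + 1*(exp(2*I*pi/7))*conj(exp(6*I*pi/7)) + 1*(exp(4*I*pi/7))*conj(exp(-2*I*pi/7)) + 1*(exp(6*I*pi/7))*conj(exp(4*I*pi/7)) + 1*(exp(-6*I*pi/7))*conj(exp(-4*I*pi/7)) + 1*(exp(-4*I*pi/7))*conj(exp(2*I*pi/7)) + 1*(exp(-2*I*pi/7))*conj(exp(-6*I*pi/7))]
      = (1/7)[(1) + (exp(-4*I*pi/7)) + (exp(6*I*pi/7)) + (exp(2*I*pi/7)) + (exp(-2*I*pi/7)) + (exp(-6*I*pi/7)) + (exp(4*I*pi/7))] = 0/7 = 0
  <chi_3*chi_5, chi_4> = (1/7)[1*(1)*conj(1) + 1*(exp(2*I*pi/7))*conj(exp(-6*I*pi/7)) + 1*(exp(4*I*pi/7))*conj(exp(2*I*pi/7)) + 1*(exp(6*I*pi/7))*conj(exp(-4*I*pi/7)) + 1*(exp(-6*I*pi/7))*conj(exp(4*I*pi/7)) + 1*(exp(-4*I*pi/7))*conj(exp(-2*I*pi/7)) + 1*(exp(-2*I*pi/7))*conj(exp(6*I*pi/7))]
      = (1/7)[(1) + (exp(-6*I*pi/7)) + (exp(2*I*pi/7)) + (exp(-4*I*pi/7)) + (exp(4*I*pi/7)) + (exp(-2*I*pi/7)) + (exp(6*I*pi/7))] = 0/7 = 0
  <chi_3*chi_5, chi_5> = (1/7)[1*(1)*conj(1) + 1*(exp(2*I*pi/7))*conj(exp(-4*I*pi/7)) + 1*(exp(4*I*pi/7))*conj(exp(6*I*pi/7)) + 1*(exp(6*I*pi/7))*conj(exp(2*I*pi/7)) + 1*(exp(-6*I*pi/7))*conj(exp(-2*I*pi/7)) + 1*(exp(-4*I*pi/7))*conj(exp(-6*I*pi/7)) + 1*(exp(-2*I*pi/7))*conj(exp(4*I*pi/7))]
      = (1/7)[(1) + (exp(6*I*pi/7)) + (exp(-2*I*pi/7)) + (exp(4*I*pi/7)) + (exp(-4*I*pi/7)) + (exp(2*I*pi/7)) + (exp(-6*I*pi/7))] = 0/7 = 0
  <chi_3*chi_5, chi_6> = (1/7)[1*(1)*conj(1) + 1*(exp(2*I*pi/7))*conj(exp(-2*I*pi/7)) + 1*(exp(4*I*pi/7))*conj(exp(-4*I*pi/7)) + 1*(exp(6*I*pi/7))*conj(exp(-6*I*pi/7)) + 1*(exp(-6*I*pi/7))*conj(exp(6*I*pi/7)) + 1*(exp(-4*I*pi/7))*conj(exp(4*I*pi/7)) + 1*(exp(-2*I*pi/7))*conj(exp(2*I*pi/7))]
      = (1/7)[(1) + (exp(4*I*pi/7)) + (exp(-6*I*pi/7)) + (exp(-2*I*pi/7)) + (exp(2*I*pi/7)) + (exp(6*I*pi/7)) + (exp(-4*I*pi/7))] = 0/7 = 0
(Exp terms are combined using exp(i*s)*conj(exp(i*t)) = exp(i*(s-t)), and sums of them are collapsed using the identity that for every m > 1 the m distinct m-th roots of unity sum to 0, e.g. 1 + exp(2*I*pi/3) + exp(-2*I*pi/3) = 0.)
Hence the multiplicities are chi_1: 1. Dimension check: dim(chi_3)*dim(chi_5) = 1*1 = 1 and sum (mult * dim) = 1*1 = 1.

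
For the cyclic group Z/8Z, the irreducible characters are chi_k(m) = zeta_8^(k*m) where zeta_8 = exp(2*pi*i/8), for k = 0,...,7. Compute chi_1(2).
chi_1(2) = zeta_8^2 = I

chi_1(2) = zeta_8^(1*2) = zeta_8^2. Since zeta_8^8 = 1, this equals zeta_8^2 = exp(2*pi*i*2/8) = I.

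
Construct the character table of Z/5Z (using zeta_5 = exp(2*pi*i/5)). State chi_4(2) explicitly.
Character table of Z/5Z (irreps indexed chi_0,...,chi_4 with chi_k(m) = zeta_5^(k*m), zeta_5 = exp(2*pi*i/5)):
  irrep \ class  {0} (size 1)  {1} (size 1)    {2} (size 1)    {3} (size 1)    {4} (size 1)  
  chi_0          1             1               1               1               1             
  chi_1          1             exp(2*I*pi/5)   exp(4*I*pi/5)   exp(-4*I*pi/5)  exp(-2*I*pi/5)
  chi_2          1             exp(4*I*pi/5)   exp(-2*I*pi/5)  exp(2*I*pi/5)   exp(-4*I*pi/5)
  chi_3          1             exp(-4*I*pi/5)  exp(2*I*pi/5)   exp(-2*I*pi/5)  exp(4*I*pi/5) 
  chi_4          1             exp(-2*I*pi/5)  exp(-4*I*pi/5)  exp(4*I*pi/5)   exp(2*I*pi/5) 

Spot check: chi_4(2) = zeta_5^(4*2) = zeta_5^8 = exp(-4*I*pi/5).

Solution. Z/5Z is abelian, so all 5 irreducible complex representations are 1-dimensional. They are given by chi_k(m) = zeta_5^(k*m) for k = 0,...,4. Row orthogonality: sum_m chi_k(m) conj(chi_l(m)) = 5 * [k = l].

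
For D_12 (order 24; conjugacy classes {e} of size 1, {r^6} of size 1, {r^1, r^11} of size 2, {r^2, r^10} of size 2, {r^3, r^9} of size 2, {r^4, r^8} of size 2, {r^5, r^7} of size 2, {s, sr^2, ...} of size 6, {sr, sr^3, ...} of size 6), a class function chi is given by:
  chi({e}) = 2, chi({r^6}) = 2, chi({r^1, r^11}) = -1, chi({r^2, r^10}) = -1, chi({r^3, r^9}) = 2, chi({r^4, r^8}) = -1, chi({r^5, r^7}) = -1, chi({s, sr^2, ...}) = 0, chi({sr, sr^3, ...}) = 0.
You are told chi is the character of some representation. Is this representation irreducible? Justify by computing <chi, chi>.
Irreducible: <chi, chi> = 1.

Working: <chi, chi> = (1/|G|) sum_C |C| * |chi(C)|^2 = (1/24)[1*|2|^2 + 1*|2|^2 + 2*|-1|^2 + 2*|-1|^2 + 2*|2|^2 + 2*|-1|^2 + 2*|-1|^2 + 6*|0|^2 + 6*|0|^2]
  = (1/24)[(4) + (4) + (2) + (2) + (8) + (2) + (2) + (0) + (0)] = 24/24 = 1.
A character is irreducible iff <chi, chi> = 1, so this representation is irreducible.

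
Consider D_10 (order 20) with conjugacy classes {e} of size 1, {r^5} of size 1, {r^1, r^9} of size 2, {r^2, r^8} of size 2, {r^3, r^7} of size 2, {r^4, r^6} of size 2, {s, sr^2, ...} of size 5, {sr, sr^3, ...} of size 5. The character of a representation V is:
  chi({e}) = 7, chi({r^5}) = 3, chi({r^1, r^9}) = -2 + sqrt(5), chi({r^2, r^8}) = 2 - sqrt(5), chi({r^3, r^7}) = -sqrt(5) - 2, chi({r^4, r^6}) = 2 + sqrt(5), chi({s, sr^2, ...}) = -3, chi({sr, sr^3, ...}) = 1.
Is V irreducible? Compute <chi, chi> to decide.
Not irreducible (reducible): <chi, chi> = 9 > 1.

Details: <chi, chi> = (1/|G|) sum_C |C| * |chi(C)|^2 = (1/20)[1*|7|^2 + 1*|3|^2 + 2*|-2 + sqrt(5)|^2 + 2*|2 - sqrt(5)|^2 + 2*|-sqrt(5) - 2|^2 + 2*|2 + sqrt(5)|^2 + 5*|-3|^2 + 5*|1|^2]
  = (1/20)[(49) + (9) + (18 - 8*sqrt(5)) + (18 - 8*sqrt(5)) + (8*sqrt(5) + 18) + (8*sqrt(5) + 18) + (45) + (5)] = 180/20 = 9.
A character is irreducible iff <chi, chi> = 1, so this representation is reducible.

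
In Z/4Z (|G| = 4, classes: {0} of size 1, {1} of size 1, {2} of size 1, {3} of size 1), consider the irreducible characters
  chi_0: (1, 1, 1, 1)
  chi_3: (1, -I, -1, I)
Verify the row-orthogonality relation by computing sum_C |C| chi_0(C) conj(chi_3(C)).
Sum = 0; so <chi_0, chi_3> = 0 (distinct irreducibles are orthogonal).

Why: Compute term by term over conjugacy classes (|C| * chi_0(C) * conj(chi_3(C))):
  1*(1)*conj(1) + 1*(1)*conj(-I) + 1*(1)*conj(-1) + 1*(1)*conj(I)
  = (1) + (I) + (-1) + (-I)
  = 0.
(Exp terms are combined using exp(i*s)*conj(exp(i*t)) = exp(i*(s-t)), and sums of them are collapsed using the identity that for every m > 1 the m distinct m-th roots of unity sum to 0, e.g. 1 + exp(2*I*pi/3) + exp(-2*I*pi/3) = 0.)
Dividing by |G| = 4 gives 0/4 = 0, matching the row-orthogonality relation <chi_0, chi_3> = [chi_0 = chi_3].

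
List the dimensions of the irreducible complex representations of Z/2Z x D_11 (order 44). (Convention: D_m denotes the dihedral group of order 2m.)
Dimensions: 1, 1, 1, 1, 2, 2, 2, 2, 2, 2, 2, 2, 2, 2

Reasoning: There are 14 irreducibles (= number of conjugacy classes). Their dimensions d_i satisfy sum d_i^2 = |G| = 44: 1 + 1 + 1 + 1 + 4 + 4 + 4 + 4 + 4 + 4 + 4 + 4 + 4 + 4 = 44. (For the product with Z/2Z: each of the 2 1-dim characters of Z/2Z tensors with each irrep of D_11, giving 2 copies of each D_11-dimension.)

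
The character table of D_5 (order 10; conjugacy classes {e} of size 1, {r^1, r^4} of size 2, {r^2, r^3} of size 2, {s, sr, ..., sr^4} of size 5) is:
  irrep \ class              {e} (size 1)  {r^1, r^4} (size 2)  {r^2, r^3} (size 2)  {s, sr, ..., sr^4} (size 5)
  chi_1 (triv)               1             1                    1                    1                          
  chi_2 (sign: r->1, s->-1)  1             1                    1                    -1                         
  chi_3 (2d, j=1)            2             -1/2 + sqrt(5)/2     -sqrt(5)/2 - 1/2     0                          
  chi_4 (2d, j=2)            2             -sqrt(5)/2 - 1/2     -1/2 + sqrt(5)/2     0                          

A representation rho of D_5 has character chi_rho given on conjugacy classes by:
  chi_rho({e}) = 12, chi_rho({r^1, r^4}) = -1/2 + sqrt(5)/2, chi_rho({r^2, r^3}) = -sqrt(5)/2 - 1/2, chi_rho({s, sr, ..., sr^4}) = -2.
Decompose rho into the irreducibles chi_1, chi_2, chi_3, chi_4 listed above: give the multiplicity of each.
Multiplicities: chi_1: 0, chi_2: 2, chi_3: 3, chi_4: 2.

Argument: Use <chi_rho, chi> = (1/|G|) sum_C |C| * chi_rho(C) * conj(chi(C)) with |G| = 10 for each irreducible chi in the table:
  <chi_rho, chi_1> = (1/10)[1*(12)*conj(1) + 2*(-1/2 + sqrt(5)/2)*conj(1) + 2*(-sqrt(5)/2 - 1/2)*conj(1) + 5*(-2)*conj(1)]
      = (1/10)[(12) + (-1 + sqrt(5)) + (-sqrt(5) - 1) + (-10)] = 0/10 = 0
  <chi_rho, chi_2> = (1/10)[1*(12)*conj(1) + 2*(-1/2 + sqrt(5)/2)*conj(1) + 2*(-sqrt(5)/2 - 1/2)*conj(1) + 5*(-2)*conj(-1)]
      = (1/10)[(12) + (-1 + sqrt(5)) + (-sqrt(5) - 1) + (10)] = 20/10 = 2
  <chi_rho, chi_3> = (1/10)[1*(12)*conj(2) + 2*(-1/2 + sqrt(5)/2)*conj(-1/2 + sqrt(5)/2) + 2*(-sqrt(5)/2 - 1/2)*conj(-sqrt(5)/2 - 1/2) + 5*(-2)*conj(0)]
      = (1/10)[(24) + (3 - sqrt(5)) + (sqrt(5) + 3) + (0)] = 30/10 = 3
  <chi_rho, chi_4> = (1/10)[1*(12)*conj(2) + 2*(-1/2 + sqrt(5)/2)*conj(-sqrt(5)/2 - 1/2) + 2*(-sqrt(5)/2 - 1/2)*conj(-1/2 + sqrt(5)/2) + 5*(-2)*conj(0)]
      = (1/10)[(24) + (-2) + (-2) + (0)] = 20/10 = 2
Dimension check: dim(rho) = sum (mult * dim) = 0*1 + 2*1 + 3*2 + 2*2 = 12 = chi_rho(e) = 12.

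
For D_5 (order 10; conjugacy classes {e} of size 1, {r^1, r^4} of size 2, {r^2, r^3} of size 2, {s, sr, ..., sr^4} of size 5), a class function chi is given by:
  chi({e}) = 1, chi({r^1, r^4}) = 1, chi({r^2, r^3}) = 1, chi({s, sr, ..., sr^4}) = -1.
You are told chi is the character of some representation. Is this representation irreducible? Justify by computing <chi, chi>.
Irreducible: <chi, chi> = 1.

Details: <chi, chi> = (1/|G|) sum_C |C| * |chi(C)|^2 = (1/10)[1*|1|^2 + 2*|1|^2 + 2*|1|^2 + 5*|-1|^2]
  = (1/10)[(1) + (2) + (2) + (5)] = 10/10 = 1.
A character is irreducible iff <chi, chi> = 1, so this representation is irreducible.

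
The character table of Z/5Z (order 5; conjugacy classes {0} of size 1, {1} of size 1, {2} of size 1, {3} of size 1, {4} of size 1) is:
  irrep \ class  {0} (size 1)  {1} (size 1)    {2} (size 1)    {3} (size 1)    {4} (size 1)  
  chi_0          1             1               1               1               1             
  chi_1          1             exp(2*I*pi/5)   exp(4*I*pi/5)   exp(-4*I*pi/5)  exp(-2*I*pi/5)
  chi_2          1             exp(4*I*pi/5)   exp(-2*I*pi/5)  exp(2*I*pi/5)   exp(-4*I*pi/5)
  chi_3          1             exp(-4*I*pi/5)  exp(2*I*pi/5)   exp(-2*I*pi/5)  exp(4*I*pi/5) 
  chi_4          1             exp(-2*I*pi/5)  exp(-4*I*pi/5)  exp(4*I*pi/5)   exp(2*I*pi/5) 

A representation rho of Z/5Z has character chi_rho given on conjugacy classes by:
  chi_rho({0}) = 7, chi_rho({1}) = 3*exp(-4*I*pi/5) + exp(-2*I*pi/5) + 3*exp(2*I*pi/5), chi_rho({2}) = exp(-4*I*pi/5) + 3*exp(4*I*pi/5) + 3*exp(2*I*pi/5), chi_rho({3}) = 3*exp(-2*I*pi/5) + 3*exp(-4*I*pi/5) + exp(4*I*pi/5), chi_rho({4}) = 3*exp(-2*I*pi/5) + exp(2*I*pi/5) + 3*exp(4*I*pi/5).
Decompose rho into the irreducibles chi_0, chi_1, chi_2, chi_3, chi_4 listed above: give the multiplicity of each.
Multiplicities: chi_0: 0, chi_1: 3, chi_2: 0, chi_3: 3, chi_4: 1.

Why: Use <chi_rho, chi> = (1/|G|) sum_C |C| * chi_rho(C) * conj(chi(C)) with |G| = 5 for each irreducible chi in the table:
  <chi_rho, chi_0> = (1/5)[1*(7)*conj(1) + 1*(3*exp(-4*I*pi/5) + exp(-2*I*pi/5) + 3*exp(2*I*pi/5))*conj(1) + 1*(exp(-4*I*pi/5) + 3*exp(4*I*pi/5) + 3*exp(2*I*pi/5))*conj(1) + 1*(3*exp(-2*I*pi/5) + 3*exp(-4*I*pi/5) + exp(4*I*pi/5))*conj(1) + 1*(3*exp(-2*I*pi/5) + exp(2*I*pi/5) + 3*exp(4*I*pi/5))*conj(1)]
      = (1/5)[(7) + (3*exp(-4*I*pi/5) + exp(-2*I*pi/5) + 3*exp(2*I*pi/5)) + (exp(-4*I*pi/5) + 3*exp(4*I*pi/5) + 3*exp(2*I*pi/5)) + (3*exp(-2*I*pi/5) + 3*exp(-4*I*pi/5) + exp(4*I*pi/5)) + (3*exp(-2*I*pi/5) + exp(2*I*pi/5) + 3*exp(4*I*pi/5))] = 0/5 = 0
  <chi_rho, chi_1> = (1/5)[1*(7)*conj(1) + 1*(3*exp(-4*I*pi/5) + exp(-2*I*pi/5) + 3*exp(2*I*pi/5))*conj(exp(2*I*pi/5)) + 1*(exp(-4*I*pi/5) + 3*exp(4*I*pi/5) + 3*exp(2*I*pi/5))*conj(exp(4*I*pi/5)) + 1*(3*exp(-2*I*pi/5) + 3*exp(-4*I*pi/5) + exp(4*I*pi/5))*conj(exp(-4*I*pi/5)) + 1*(3*exp(-2*I*pi/5) + exp(2*I*pi/5) + 3*exp(4*I*pi/5))*conj(exp(-2*I*pi/5))]
      = (1/5)[(7) + (3 + exp(-4*I*pi/5) + 3*exp(4*I*pi/5)) + (3 + 3*exp(-2*I*pi/5) + exp(2*I*pi/5)) + (3 + exp(-2*I*pi/5) + 3*exp(2*I*pi/5)) + (3 + 3*exp(-4*I*pi/5) + exp(4*I*pi/5))] = 15/5 = 3
  <chi_rho, chi_2> = (1/5)[1*(7)*conj(1) + 1*(3*exp(-4*I*pi/5) + exp(-2*I*pi/5) + 3*exp(2*I*pi/5))*conj(exp(4*I*pi/5)) + 1*(exp(-4*I*pi/5) + 3*exp(4*I*pi/5) + 3*exp(2*I*pi/5))*conj(exp(-2*I*pi/5)) + 1*(3*exp(-2*I*pi/5) + 3*exp(-4*I*pi/5) + exp(4*I*pi/5))*conj(exp(2*I*pi/5)) + 1*(3*exp(-2*I*pi/5) + exp(2*I*pi/5) + 3*exp(4*I*pi/5))*conj(exp(-4*I*pi/5))]
      = (1/5)[(7) + (3*exp(-2*I*pi/5) + exp(4*I*pi/5) + 3*exp(2*I*pi/5)) + (3*exp(-4*I*pi/5) + exp(-2*I*pi/5) + 3*exp(4*I*pi/5)) + (3*exp(-4*I*pi/5) + exp(2*I*pi/5) + 3*exp(4*I*pi/5)) + (3*exp(-2*I*pi/5) + exp(-4*I*pi/5) + 3*exp(2*I*pi/5))] = 0/5 = 0
  <chi_rho, chi_3> = (1/5)[1*(7)*conj(1) + 1*(3*exp(-4*I*pi/5) + exp(-2*I*pi/5) + 3*exp(2*I*pi/5))*conj(exp(-4*I*pi/5)) + 1*(exp(-4*I*pi/5) + 3*exp(4*I*pi/5) + 3*exp(2*I*pi/5))*conj(exp(2*I*pi/5)) + 1*(3*exp(-2*I*pi/5) + 3*exp(-4*I*pi/5) + exp(4*I*pi/5))*conj(exp(-2*I*pi/5)) + 1*(3*exp(-2*I*pi/5) + exp(2*I*pi/5) + 3*exp(4*I*pi/5))*conj(exp(4*I*pi/5))]
      = (1/5)[(7) + (3 + 3*exp(-4*I*pi/5) + exp(2*I*pi/5)) + (3 + exp(4*I*pi/5) + 3*exp(2*I*pi/5)) + (3 + 3*exp(-2*I*pi/5) + exp(-4*I*pi/5)) + (3 + exp(-2*I*pi/5) + 3*exp(4*I*pi/5))] = 15/5 = 3
  <chi_rho, chi_4> = (1/5)[1*(7)*conj(1) + 1*(3*exp(-4*I*pi/5) + exp(-2*I*pi/5) + 3*exp(2*I*pi/5))*conj(exp(-2*I*pi/5)) + 1*(exp(-4*I*pi/5) + 3*exp(4*I*pi/5) + 3*exp(2*I*pi/5))*conj(exp(-4*I*pi/5)) + 1*(3*exp(-2*I*pi/5) + 3*exp(-4*I*pi/5) + exp(4*I*pi/5))*conj(exp(4*I*pi/5)) + 1*(3*exp(-2*I*pi/5) + exp(2*I*pi/5) + 3*exp(4*I*pi/5))*conj(exp(2*I*pi/5))]
      = (1/5)[(7) + (1 + 3*exp(-2*I*pi/5) + 3*exp(4*I*pi/5)) + (1 + 3*exp(-2*I*pi/5) + 3*exp(-4*I*pi/5)) + (1 + 3*exp(4*I*pi/5) + 3*exp(2*I*pi/5)) + (1 + 3*exp(-4*I*pi/5) + 3*exp(2*I*pi/5))] = 5/5 = 1
(Exp terms are combined using exp(i*s)*conj(exp(i*t)) = exp(i*(s-t)), and sums of them are collapsed using the identity that for every m > 1 the m distinct m-th roots of unity sum to 0, e.g. 1 + exp(2*I*pi/3) + exp(-2*I*pi/3) = 0.)
Dimension check: dim(rho) = sum (mult * dim) = 0*1 + 3*1 + 0*1 + 3*1 + 1*1 = 7 = chi_rho(e) = 7.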